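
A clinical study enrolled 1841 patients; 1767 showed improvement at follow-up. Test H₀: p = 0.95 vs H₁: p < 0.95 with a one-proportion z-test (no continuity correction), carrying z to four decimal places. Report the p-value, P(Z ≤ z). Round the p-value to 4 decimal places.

p-value = 0.9732

The sample proportion is 1767/1841 = 0.95980.
Null standard error: √(0.95·0.05/1841) = √0.000025801 = 0.005079.
z = (p̂ − p₀)/SE = (1767/1841 − 0.95)/0.005079 ≈ 1.9302.
From the standard normal, P(Z ≤ z) = 0.9732.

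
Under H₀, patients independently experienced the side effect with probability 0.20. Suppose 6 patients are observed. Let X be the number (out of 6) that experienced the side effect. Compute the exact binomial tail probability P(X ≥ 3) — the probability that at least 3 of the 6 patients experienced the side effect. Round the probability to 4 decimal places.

P = 0.0989

X is binomial with n = 6 and p = 0.20.
P(X ≥ 3) = C(6,3)·0.20^3·0.80^3 + C(6,4)·0.20^4·0.80^2 + C(6,5)·0.20^5·0.80^1 + C(6,6)·0.20^6·0.80^0.
= 0.081920 + 0.015360 + 0.001536 + 0.000064 = 0.0989.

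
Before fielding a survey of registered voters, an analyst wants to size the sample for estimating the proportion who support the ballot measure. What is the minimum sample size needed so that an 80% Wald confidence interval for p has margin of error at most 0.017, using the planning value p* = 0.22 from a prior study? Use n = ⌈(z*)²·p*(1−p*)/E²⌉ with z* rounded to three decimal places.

z* = 1.282 at the 80% level.
p*(1−p*) = 0.1716.
(z*)²·p*(1−p*)/E² = 1.643524·0.1716/0.000289 = 975.878.
Rounding up, n = 976.

n = 976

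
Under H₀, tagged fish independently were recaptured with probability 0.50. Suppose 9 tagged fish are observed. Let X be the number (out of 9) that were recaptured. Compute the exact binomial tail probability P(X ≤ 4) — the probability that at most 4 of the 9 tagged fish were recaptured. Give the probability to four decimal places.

P = 0.5000

X ~ Binomial(n=9, p=0.50).
P(X ≤ 4) = Σ_{j=0}^{4} C(9,j)·0.50^j·0.50^{9−j}.
= 0.001953 + 0.017578 + 0.070312 + 0.164062 + 0.246094 = 0.5000.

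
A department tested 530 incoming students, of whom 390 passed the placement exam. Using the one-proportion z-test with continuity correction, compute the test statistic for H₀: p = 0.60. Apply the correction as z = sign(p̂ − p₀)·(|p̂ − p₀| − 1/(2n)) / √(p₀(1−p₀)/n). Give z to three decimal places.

z = 6.340

With x = 390 successes in n = 530, p̂ = 0.73585. p̂ − p₀ = 0.135849.
1/(2n) = 0.000943.
Corrected numerator: |0.135849| − 0.000943 = 0.134906.
Under H₀, SE = √(p₀(1−p₀)/n) = √(0.60·0.40/530) = √0.000452830 = 0.021280.
z = (+)0.134906/0.021280 = 6.340.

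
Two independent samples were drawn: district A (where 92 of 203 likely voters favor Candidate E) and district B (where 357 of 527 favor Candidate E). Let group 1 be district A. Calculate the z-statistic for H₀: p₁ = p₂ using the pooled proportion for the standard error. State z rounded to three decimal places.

z = -5.578

Sample proportions: p̂₁ = 92/203 = 0.45320 and p̂₂ = 357/527 = 0.67742.
Pooling: p̂ = 449/730 = 0.61507.
Pooled SE = √[0.2367592·0.00682364] ≈ 0.040194.
z = (p̂₁ − p̂₂)/SE = (0.45320 − 0.67742)/0.040194 = -0.22422/0.040194 = -5.578.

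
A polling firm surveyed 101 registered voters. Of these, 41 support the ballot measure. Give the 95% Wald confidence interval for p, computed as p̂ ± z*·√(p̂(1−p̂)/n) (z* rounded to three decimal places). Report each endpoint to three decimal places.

(0.310, 0.502)

With x = 41 successes in n = 101, p̂ = 0.40594.
SE(p̂) = √(0.40594·0.59406/101) = 0.048864.
For 95% confidence, z* = 1.960.
Margin of error: 1.960 × 0.048864 = 0.09577.
CI: 0.40594 ± 0.09577 = (0.310, 0.502).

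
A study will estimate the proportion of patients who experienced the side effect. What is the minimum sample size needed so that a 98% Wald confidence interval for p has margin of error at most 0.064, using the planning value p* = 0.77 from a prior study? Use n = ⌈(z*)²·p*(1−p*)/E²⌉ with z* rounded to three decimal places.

n = 234

For 98% confidence, z* = 2.326.
p*(1−p*) = 0.1771.
Required n before rounding: 5.410276 × 0.1771 / 0.064² = 233.926.
Rounding up, n = 234.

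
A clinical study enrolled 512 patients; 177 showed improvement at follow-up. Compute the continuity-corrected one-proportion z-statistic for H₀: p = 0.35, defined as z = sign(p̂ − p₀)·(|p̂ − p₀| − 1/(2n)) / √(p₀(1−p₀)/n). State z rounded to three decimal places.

Sample proportion p̂ = 177/512 = 0.34570. p̂ − p₀ = -0.004297.
1/(2n) = 0.000977.
Corrected numerator: |-0.004297| − 0.000977 = 0.003320.
SE₀ = √(0.35·0.65/512) = 0.021079.
z = (−)0.003320/0.021079 = -0.158.

z = -0.158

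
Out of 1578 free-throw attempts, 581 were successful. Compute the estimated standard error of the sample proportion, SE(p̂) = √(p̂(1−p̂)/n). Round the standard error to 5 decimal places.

Sample proportion p̂ = 581/1578 = 0.36819.
p̂(1−p̂) = 0.232626.
SE = √(0.232626/1578) = 0.01214.

SE = 0.01214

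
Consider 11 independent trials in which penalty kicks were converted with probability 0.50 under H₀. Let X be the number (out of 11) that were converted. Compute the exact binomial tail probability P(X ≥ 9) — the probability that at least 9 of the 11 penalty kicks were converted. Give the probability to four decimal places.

X ~ Binomial(n=11, p=0.50).
P(X ≥ 9) = C(11,9)·0.50^9·0.50^2 + C(11,10)·0.50^10·0.50^1 + C(11,11)·0.50^11·0.50^0.
= 0.026855 + 0.005371 + 0.000488 = 0.0327.

P = 0.0327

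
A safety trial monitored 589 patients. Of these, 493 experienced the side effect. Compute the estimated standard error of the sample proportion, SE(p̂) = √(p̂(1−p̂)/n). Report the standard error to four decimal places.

SE = 0.0152

p̂ = 493/589 = 0.83701.
p̂(1−p̂) = 0.83701·0.16299 = 0.136424.
Dividing by n and taking the root: √0.000231620 = 0.0152.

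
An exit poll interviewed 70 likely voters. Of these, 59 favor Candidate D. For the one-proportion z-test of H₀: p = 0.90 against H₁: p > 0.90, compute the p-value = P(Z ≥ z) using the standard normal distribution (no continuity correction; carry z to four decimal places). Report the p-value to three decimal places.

p-value = 0.944

Sample proportion p̂ = 59/70 = 0.84286.
SE₀ = √(0.90·0.10/70) = 0.035857.
z = (p̂ − p₀)/SE = (59/70 − 0.90)/0.035857 ≈ -1.5936.
p-value = P(Z ≥ z) with z = -1.5936 → 0.944.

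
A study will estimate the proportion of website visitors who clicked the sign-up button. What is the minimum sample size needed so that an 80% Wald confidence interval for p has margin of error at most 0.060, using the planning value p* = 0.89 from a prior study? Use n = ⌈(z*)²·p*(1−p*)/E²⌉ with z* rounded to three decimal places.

z* = 1.282 at the 80% level.
p*(1−p*) = 0.89·0.11 = 0.0979.
(z*)²·p*(1−p*)/E² = 1.643524·0.0979/0.003600 = 44.695.
Rounding up, n = 45.

n = 45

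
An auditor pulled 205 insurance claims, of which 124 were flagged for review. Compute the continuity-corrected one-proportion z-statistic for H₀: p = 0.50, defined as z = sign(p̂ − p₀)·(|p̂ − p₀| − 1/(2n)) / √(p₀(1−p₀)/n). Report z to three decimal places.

With x = 124 successes in n = 205, p̂ = 0.60488. p̂ − p₀ = 0.104878.
Continuity correction 1/(2n) = 1/410 = 0.002439.
Corrected numerator: |0.104878| − 0.002439 = 0.102439.
Under H₀, SE = √(p₀(1−p₀)/n) = √(0.50·0.50/205) = √0.001219512 = 0.034922.
z = (+)0.102439/0.034922 = 2.933.

z = 2.933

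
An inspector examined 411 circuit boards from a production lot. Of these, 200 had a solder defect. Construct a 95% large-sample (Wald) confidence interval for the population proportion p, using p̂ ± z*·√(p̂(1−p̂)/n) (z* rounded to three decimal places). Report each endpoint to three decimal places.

(0.438, 0.535)

The sample proportion is 200/411 = 0.48662.
SE(p̂) = √(0.48662·0.51338/411) = 0.024654.
z* = 1.960 at the 95% level.
Margin = 1.960·0.024654 = 0.04832.
So the interval runs from 0.438 to 0.535.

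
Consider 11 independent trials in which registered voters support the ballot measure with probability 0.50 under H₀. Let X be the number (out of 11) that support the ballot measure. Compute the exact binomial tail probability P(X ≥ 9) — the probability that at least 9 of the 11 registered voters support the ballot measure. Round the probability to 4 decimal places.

X ~ Binomial(n=11, p=0.50).
P(X ≥ 9) = C(11,9)·0.50^9·0.50^2 + C(11,10)·0.50^10·0.50^1 + C(11,11)·0.50^11·0.50^0.
= 0.026855 + 0.005371 + 0.000488 = 0.0327.

P = 0.0327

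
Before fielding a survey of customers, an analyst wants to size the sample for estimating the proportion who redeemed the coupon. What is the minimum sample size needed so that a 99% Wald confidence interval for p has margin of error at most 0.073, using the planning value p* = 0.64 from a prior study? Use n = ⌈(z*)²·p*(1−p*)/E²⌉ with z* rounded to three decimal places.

For 99% confidence, z* = 2.576.
p*(1−p*) = 0.64·0.36 = 0.2304.
(z*)²·p*(1−p*)/E² = 6.635776·0.2304/0.005329 = 286.899.
Rounding up, n = 287.

n = 287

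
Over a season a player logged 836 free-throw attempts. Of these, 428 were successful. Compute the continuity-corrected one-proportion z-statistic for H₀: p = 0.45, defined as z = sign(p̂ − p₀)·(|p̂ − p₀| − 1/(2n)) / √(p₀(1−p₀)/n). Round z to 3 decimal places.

z = 3.566

p̂ = 428/836 = 0.51196. p̂ − p₀ = 0.061962.
Continuity correction 1/(2n) = 1/1672 = 0.000598.
Corrected numerator: |0.061962| − 0.000598 = 0.061364.
SE₀ = √(0.45·0.55/836) = 0.017206.
z = (+)0.061364/0.017206 = 3.566.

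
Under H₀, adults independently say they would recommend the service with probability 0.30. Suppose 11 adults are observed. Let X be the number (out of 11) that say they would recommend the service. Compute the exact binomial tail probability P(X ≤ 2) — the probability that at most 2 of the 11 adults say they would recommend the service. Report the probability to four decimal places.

X is binomial with n = 11 and p = 0.30.
P(X ≤ 2) = C(11,0)·0.30^0·0.70^11 + C(11,1)·0.30^1·0.70^10 + C(11,2)·0.30^2·0.70^9.
= 0.019773 + 0.093217 + 0.199750 = 0.3127.

P = 0.3127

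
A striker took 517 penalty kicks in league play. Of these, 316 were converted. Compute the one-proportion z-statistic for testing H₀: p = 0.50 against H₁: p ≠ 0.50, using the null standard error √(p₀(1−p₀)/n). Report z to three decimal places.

p̂ = 316/517 = 0.61122.
Null standard error: √(0.50·0.50/517) = √0.000483559 = 0.021990.
z = (p̂ − p₀)/SE = (0.61122 − 0.50)/0.021990 = 5.058.

z = 5.058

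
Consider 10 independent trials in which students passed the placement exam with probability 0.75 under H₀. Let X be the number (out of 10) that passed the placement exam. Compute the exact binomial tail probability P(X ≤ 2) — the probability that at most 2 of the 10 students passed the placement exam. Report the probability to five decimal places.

X is binomial with n = 10 and p = 0.75.
P(X ≤ 2) = C(10,0)·0.75^0·0.25^10 + C(10,1)·0.75^1·0.25^9 + C(10,2)·0.75^2·0.25^8.
= 0.000001 + 0.000029 + 0.000386 = 0.00042.

P = 0.00042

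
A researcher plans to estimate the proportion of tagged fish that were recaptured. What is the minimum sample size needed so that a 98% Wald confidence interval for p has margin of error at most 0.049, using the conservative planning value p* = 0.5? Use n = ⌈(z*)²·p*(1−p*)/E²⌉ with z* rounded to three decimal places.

n = 564

The 98% critical value is z* = 2.326.
p*(1−p*) = 0.50·0.50 = 0.2500.
Required n before rounding: 5.410276 × 0.2500 / 0.049² = 563.336.
Rounding up, n = 564.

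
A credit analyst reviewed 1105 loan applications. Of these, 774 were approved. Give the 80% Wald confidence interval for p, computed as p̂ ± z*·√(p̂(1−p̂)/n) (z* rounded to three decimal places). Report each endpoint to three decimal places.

(0.683, 0.718)

With x = 774 successes in n = 1105, p̂ = 0.70045.
SE(p̂) = √(0.70045·0.29955/1105) = 0.013780.
z* = 1.282 at the 80% level.
Margin of error: 1.282 × 0.013780 = 0.01767.
So the interval runs from 0.683 to 0.718.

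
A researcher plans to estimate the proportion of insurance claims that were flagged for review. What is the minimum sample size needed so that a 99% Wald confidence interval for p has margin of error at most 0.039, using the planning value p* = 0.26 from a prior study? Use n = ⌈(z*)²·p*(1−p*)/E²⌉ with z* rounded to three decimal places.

n = 840

z* = 2.576 at the 99% level.
p*(1−p*) = 0.1924.
(z*)²·p*(1−p*)/E² = 6.635776·0.1924/0.001521 = 839.397.
⌈839.397⌉ = 840.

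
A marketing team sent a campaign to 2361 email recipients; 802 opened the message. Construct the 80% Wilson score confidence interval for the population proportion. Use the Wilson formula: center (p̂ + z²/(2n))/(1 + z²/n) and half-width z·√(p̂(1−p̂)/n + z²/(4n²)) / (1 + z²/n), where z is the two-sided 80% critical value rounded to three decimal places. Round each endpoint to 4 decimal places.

(0.3273, 0.3523)

p̂ = 802/2361 = 0.33969; z = 1.282, so z² = 1.643524.
Denominator 1 + z²/n = 1 + 1.643524/2361 = 1.000696.
Center = (0.33969 + 0.000348)/1.000696 = 0.33980.
Radicand: p̂(1−p̂)/n + z²/(4n²) = 0.000095002 + 0.000000074 = 0.000095076.
Half-width = z·√(radicand)/denom = 1.282·0.009751/1.000696 = 0.01249.
So the interval runs from 0.3273 to 0.3523.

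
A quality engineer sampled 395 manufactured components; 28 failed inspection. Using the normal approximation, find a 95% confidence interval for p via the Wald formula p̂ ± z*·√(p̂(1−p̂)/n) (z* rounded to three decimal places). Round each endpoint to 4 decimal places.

(0.0456, 0.0962)

p̂ = 28/395 = 0.07089.
SE(p̂) = √(0.07089·0.92911/395) = 0.012913.
The 95% critical value is z* = 1.960.
Margin of error: 1.960 × 0.012913 = 0.02531.
CI: 0.07089 ± 0.02531 = (0.0456, 0.0962).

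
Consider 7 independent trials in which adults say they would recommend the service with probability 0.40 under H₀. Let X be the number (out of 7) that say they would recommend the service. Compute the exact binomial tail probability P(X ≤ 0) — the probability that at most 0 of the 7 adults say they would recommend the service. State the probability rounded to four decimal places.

X is binomial with n = 7 and p = 0.40.
P(X ≤ 0) = C(7,0)·0.40^0·0.60^7.
= 0.027994 = 0.0280.

P = 0.0280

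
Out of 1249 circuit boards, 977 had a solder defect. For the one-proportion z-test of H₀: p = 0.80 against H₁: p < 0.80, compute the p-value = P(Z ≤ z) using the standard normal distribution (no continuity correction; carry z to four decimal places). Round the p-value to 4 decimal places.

The sample proportion is 977/1249 = 0.78223.
Under H₀, SE = √(p₀(1−p₀)/n) = √(0.80·0.20/1249) = √0.000128102 = 0.011318.
Test statistic (full precision, shown to 4 dp): z = (977/1249 − 0.80)/SE₀ ≈ -1.5704.
p-value = P(Z ≤ z) with z = -1.5704 → 0.0582.

p-value = 0.0582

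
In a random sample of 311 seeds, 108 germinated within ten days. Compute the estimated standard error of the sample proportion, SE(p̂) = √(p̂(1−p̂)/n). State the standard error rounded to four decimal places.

The sample proportion is 108/311 = 0.34727.
p̂(1−p̂) = 0.226674.
Dividing by n and taking the root: √0.000728855 = 0.0270.

SE = 0.0270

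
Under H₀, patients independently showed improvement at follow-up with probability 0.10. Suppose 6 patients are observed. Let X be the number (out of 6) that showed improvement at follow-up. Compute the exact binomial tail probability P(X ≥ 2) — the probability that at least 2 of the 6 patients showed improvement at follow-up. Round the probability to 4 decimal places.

X ~ Binomial(n=6, p=0.10).
P(X ≥ 2) = Σ_{j=2}^{6} C(6,j)·0.10^j·0.90^{6−j}.
= 0.098415 + 0.014580 + 0.001215 + 0.000054 + 0.000001 = 0.1143.

P = 0.1143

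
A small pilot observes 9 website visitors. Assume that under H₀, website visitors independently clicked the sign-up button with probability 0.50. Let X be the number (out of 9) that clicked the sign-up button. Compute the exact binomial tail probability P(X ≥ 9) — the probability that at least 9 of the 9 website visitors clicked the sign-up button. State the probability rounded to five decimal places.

P = 0.00195

X ~ Binomial(n=9, p=0.50).
P(X ≥ 9) = C(9,9)·0.50^9·0.50^0.
= 0.001953 = 0.00195.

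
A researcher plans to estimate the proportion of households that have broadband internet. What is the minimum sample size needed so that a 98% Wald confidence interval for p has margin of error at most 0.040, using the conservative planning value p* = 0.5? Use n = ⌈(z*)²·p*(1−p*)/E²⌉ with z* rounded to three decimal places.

n = 846

z* = 2.326 at the 98% level.
p*(1−p*) = 0.50·0.50 = 0.2500.
Required n before rounding: 5.410276 × 0.2500 / 0.040² = 845.356.
Rounding up, n = 846.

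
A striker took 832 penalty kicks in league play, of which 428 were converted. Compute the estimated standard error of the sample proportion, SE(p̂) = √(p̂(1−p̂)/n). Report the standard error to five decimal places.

p̂ = 428/832 = 0.51442.
p̂(1−p̂) = 0.51442·0.48558 = 0.249792.
Dividing by n and taking the root: √0.000300231 = 0.01733.

SE = 0.01733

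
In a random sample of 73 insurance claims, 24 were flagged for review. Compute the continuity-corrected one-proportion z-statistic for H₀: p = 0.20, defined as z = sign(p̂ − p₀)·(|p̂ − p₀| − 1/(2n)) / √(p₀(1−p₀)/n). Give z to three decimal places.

Sample proportion p̂ = 24/73 = 0.32877. p̂ − p₀ = 0.128767.
1/(2n) = 0.006849.
Corrected numerator: |0.128767| − 0.006849 = 0.121918.
SE₀ = √(0.20·0.80/73) = 0.046816.
z = (+)0.121918/0.046816 = 2.604.

z = 2.604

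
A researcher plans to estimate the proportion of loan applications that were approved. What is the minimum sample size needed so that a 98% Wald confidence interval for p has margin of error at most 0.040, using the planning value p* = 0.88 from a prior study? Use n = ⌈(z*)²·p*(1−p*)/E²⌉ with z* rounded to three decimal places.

z* = 2.326 at the 98% level.
p*(1−p*) = 0.88·0.12 = 0.1056.
Required n before rounding: 5.410276 × 0.1056 / 0.040² = 357.078.
Rounding up, n = 358.

n = 358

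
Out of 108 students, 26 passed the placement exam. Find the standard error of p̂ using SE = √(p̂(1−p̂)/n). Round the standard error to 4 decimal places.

SE = 0.0411

With x = 26 successes in n = 108, p̂ = 0.24074.
p̂(1−p̂) = 0.182784.
Dividing by n and taking the root: √0.001692444 = 0.0411.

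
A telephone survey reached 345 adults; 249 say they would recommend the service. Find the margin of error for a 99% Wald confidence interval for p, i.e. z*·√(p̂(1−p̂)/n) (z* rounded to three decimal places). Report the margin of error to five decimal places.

ME = 0.06215

p̂ = 249/345 = 0.72174.
SE = √(p̂(1−p̂)/n) = √(0.200832/345) = 0.024127.
z* = 2.576 at the 99% level.
So ME = 0.06215.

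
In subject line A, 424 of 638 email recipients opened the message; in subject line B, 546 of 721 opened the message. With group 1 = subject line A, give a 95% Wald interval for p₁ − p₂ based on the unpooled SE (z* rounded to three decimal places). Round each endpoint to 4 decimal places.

p̂₁ = 424/638 = 0.66458, p̂₂ = 546/721 = 0.75728; p̂₁ − p̂₂ = -0.09270.
SE = √(0.000349396 + 0.000254932) = √0.000604328 = 0.024583.
The 95% critical value is z* = 1.960. Margin of error = 0.04818.
Interval: -0.09270 ± 0.04818 → (-0.1409, -0.0445).

(-0.1409, -0.0445)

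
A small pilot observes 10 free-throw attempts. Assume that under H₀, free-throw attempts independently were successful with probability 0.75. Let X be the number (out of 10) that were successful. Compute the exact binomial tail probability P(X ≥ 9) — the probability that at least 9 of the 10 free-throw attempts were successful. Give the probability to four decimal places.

X ~ Binomial(n=10, p=0.75).
P(X ≥ 9) = C(10,9)·0.75^9·0.25^1 + C(10,10)·0.75^10·0.25^0.
= 0.187712 + 0.056314 = 0.2440.

P = 0.2440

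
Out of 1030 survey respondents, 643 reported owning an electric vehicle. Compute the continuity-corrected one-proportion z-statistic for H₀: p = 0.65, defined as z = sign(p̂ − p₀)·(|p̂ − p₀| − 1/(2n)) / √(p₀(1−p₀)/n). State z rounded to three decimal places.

z = -1.698

With x = 643 successes in n = 1030, p̂ = 0.62427. p̂ − p₀ = -0.025728.
Continuity correction 1/(2n) = 1/2060 = 0.000485.
Corrected numerator: |-0.025728| − 0.000485 = 0.025243.
Under H₀, SE = √(p₀(1−p₀)/n) = √(0.65·0.35/1030) = √0.000220874 = 0.014862.
z = (−)0.025243/0.014862 = -1.698.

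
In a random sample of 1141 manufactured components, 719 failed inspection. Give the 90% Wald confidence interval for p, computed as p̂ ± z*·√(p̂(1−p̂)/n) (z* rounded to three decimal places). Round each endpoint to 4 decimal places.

(0.6066, 0.6537)

The sample proportion is 719/1141 = 0.63015.
Standard error of p̂: √(0.233061/1141) = √0.000204261 = 0.014292.
The 90% critical value is z* = 1.645.
Margin of error: 1.645 × 0.014292 = 0.02351.
So the interval runs from 0.6066 to 0.6537.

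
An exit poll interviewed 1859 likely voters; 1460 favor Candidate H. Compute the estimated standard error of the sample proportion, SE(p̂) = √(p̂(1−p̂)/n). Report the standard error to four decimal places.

Sample proportion p̂ = 1460/1859 = 0.78537.
p̂(1−p̂) = 0.168564.
SE = √(0.168564/1859) = √0.000090675 = 0.0095.

SE = 0.0095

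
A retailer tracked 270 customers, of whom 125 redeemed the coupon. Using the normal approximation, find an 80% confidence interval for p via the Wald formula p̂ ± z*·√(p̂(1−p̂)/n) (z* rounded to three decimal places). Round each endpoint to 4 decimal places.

(0.4241, 0.5019)

With x = 125 successes in n = 270, p̂ = 0.46296.
SE(p̂) = √(0.46296·0.53704/270) = 0.030345.
z* = 1.282 at the 80% level.
Margin of error: 1.282 × 0.030345 = 0.03890.
So the interval runs from 0.4241 to 0.5019.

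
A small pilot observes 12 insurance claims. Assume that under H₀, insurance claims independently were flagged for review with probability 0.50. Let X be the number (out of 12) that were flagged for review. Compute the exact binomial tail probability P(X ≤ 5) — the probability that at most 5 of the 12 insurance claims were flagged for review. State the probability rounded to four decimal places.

X ~ Binomial(n=12, p=0.50).
P(X ≤ 5) = Σ_{j=0}^{5} C(12,j)·0.50^j·0.50^{12−j}.
= 0.000244 + 0.002930 + 0.016113 + 0.053711 + 0.120850 + 0.193359 = 0.3872.

P = 0.3872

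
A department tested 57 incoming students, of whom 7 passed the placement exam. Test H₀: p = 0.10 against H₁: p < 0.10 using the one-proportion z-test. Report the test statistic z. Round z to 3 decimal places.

The sample proportion is 7/57 = 0.12281.
SE₀ = √(0.10·0.90/57) = 0.039736.
z = (0.12281 − 0.10)/0.039736 = 0.02281/0.039736 = 0.574.

z = 0.574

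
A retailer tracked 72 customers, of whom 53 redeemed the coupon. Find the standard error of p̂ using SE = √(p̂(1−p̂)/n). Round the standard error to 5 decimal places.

SE = 0.05194

Sample proportion p̂ = 53/72 = 0.73611.
p̂(1−p̂) = 0.194252.
SE = √(0.194252/72) = 0.05194.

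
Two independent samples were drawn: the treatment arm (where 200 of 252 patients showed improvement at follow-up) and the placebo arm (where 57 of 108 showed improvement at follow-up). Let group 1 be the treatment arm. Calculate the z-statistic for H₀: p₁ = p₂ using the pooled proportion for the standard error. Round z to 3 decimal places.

Sample proportions: p̂₁ = 200/252 = 0.79365 and p̂₂ = 57/108 = 0.52778.
Pooling: p̂ = 257/360 = 0.71389.
SE = √[p̂(1−p̂)(1/n₁+1/n₂)] = √[0.71389·0.28611·(1/252+1/108)] ≈ 0.051978.
z = 0.26587/0.051978 = 5.115.

z = 5.115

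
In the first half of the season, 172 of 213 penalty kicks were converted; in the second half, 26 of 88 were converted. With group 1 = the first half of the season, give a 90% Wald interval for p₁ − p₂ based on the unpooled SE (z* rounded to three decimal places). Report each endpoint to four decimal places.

p̂₁ = 0.80751, p̂₂ = 0.29545, so the observed difference is 0.51206.
Unpooled SE = √(p̂₁(1−p̂₁)/n₁ + p̂₂(1−p̂₂)/n₂) = √(0.000729749 + 0.002365468) = 0.055635.
The 90% critical value is z* = 1.645. Margin = 1.645·0.055635 = 0.09152.
CI: 0.51206 ± 0.09152 = (0.4205, 0.6036).

(0.4205, 0.6036)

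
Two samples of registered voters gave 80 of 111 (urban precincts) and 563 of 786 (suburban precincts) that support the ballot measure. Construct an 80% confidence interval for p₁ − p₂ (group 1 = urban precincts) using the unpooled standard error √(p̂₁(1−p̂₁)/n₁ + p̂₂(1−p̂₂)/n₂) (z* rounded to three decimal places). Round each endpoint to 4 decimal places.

(-0.0539, 0.0628)

p̂₁ = 0.72072, p̂₂ = 0.71628, so the observed difference is 0.00444.
SE = √(0.001813355 + 0.000258551) = √0.002071906 = 0.045518.
For 80% confidence, z* = 1.282. Margin of error = 0.05835.
So the interval runs from -0.0539 to 0.0628.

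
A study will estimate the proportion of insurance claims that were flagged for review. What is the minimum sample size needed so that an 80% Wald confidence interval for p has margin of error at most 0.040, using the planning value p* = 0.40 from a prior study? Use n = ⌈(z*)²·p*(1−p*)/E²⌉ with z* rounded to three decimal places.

n = 247

z* = 1.282 at the 80% level.
p*(1−p*) = 0.2400.
(z*)²·p*(1−p*)/E² = 1.643524·0.2400/0.001600 = 246.529.
Rounding up, n = 247.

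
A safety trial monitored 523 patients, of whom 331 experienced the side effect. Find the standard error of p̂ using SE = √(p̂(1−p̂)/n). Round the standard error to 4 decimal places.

SE = 0.0211

p̂ = 331/523 = 0.63289.
p̂(1−p̂) = 0.63289·0.36711 = 0.232340.
Dividing by n and taking the root: √0.000444245 = 0.0211.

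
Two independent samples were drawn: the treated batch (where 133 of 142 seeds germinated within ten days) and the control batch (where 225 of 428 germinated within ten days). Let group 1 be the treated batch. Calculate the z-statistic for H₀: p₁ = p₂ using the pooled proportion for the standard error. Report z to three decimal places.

z = 8.779

Sample proportions: p̂₁ = 133/142 = 0.93662 and p̂₂ = 225/428 = 0.52570.
Pooling: p̂ = 358/570 = 0.62807.
Pooled SE = √[0.2335980·0.00937870] ≈ 0.046806.
z = 0.41092/0.046806 = 8.779.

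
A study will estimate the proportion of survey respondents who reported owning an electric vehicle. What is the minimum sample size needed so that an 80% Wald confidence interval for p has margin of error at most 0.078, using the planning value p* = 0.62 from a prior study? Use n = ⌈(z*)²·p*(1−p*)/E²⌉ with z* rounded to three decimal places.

n = 64

The 80% critical value is z* = 1.282.
p*(1−p*) = 0.62·0.38 = 0.2356.
Required n before rounding: 1.643524 × 0.2356 / 0.078² = 63.645.
⌈63.645⌉ = 64.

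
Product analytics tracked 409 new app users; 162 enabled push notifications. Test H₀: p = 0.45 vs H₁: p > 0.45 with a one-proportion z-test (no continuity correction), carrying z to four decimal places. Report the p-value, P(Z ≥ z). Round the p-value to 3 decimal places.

Sample proportion p̂ = 162/409 = 0.39609.
Null standard error: √(0.45·0.55/409) = √0.000605134 = 0.024599.
Test statistic (full precision, shown to 4 dp): z = (162/409 − 0.45)/SE₀ ≈ -2.1916.
p-value = P(Z ≥ z) with z = -2.1916 → 0.986.

p-value = 0.986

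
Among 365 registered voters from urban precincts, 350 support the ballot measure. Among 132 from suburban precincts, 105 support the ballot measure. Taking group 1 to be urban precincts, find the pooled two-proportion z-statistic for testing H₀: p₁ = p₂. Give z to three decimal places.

p̂₁ = 350/365 = 0.95890, p̂₂ = 105/132 = 0.79545.
Pooling: p̂ = 455/497 = 0.91549.
SE = √[p̂(1−p̂)(1/n₁+1/n₂)] = √[0.91549·0.08451·(1/365+1/132)] ≈ 0.028250.
z = (p̂₁ − p̂₂)/SE = (0.95890 − 0.79545)/0.028250 = 0.16345/0.028250 = 5.786.

z = 5.786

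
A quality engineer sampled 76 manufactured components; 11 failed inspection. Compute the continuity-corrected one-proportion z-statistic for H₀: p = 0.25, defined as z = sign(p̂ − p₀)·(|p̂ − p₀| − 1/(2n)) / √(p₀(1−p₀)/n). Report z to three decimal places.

The sample proportion is 11/76 = 0.14474. p̂ − p₀ = -0.105263.
Continuity correction 1/(2n) = 1/152 = 0.006579.
Corrected numerator: |-0.105263| − 0.006579 = 0.098684.
SE₀ = √(0.25·0.75/76) = 0.049670.
z = −0.098684/0.049670 = -1.987.

z = -1.987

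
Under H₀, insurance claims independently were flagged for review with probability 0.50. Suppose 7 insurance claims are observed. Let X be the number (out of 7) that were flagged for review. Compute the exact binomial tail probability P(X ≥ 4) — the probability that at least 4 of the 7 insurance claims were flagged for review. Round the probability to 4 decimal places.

X ~ Binomial(n=7, p=0.50).
P(X ≥ 4) = C(7,4)·0.50^4·0.50^3 + C(7,5)·0.50^5·0.50^2 + C(7,6)·0.50^6·0.50^1 + C(7,7)·0.50^7·0.50^0.
= 0.273438 + 0.164062 + 0.054688 + 0.007812 = 0.5000.

P = 0.5000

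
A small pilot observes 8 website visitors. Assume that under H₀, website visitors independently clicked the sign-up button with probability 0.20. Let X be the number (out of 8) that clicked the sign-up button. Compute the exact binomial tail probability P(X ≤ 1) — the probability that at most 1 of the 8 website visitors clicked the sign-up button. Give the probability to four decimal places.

P = 0.5033

X is binomial with n = 8 and p = 0.20.
P(X ≤ 1) = C(8,0)·0.20^0·0.80^8 + C(8,1)·0.20^1·0.80^7.
= 0.167772 + 0.335544 = 0.5033.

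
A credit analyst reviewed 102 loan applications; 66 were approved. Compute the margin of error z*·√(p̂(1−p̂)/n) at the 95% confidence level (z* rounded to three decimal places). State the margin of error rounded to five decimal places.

The sample proportion is 66/102 = 0.64706.
Standard error of p̂: √(0.228374/102) = √0.002238958 = 0.047318.
z* = 1.960 at the 95% level.
ME = 1.960·0.047318 = 0.09274.

ME = 0.09274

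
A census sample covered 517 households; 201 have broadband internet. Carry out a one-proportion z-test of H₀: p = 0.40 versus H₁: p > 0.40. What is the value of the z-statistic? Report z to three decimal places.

With x = 201 successes in n = 517, p̂ = 0.38878.
Under H₀, SE = √(p₀(1−p₀)/n) = √(0.40·0.60/517) = √0.000464217 = 0.021546.
z = (p̂ − p₀)/SE = (0.38878 − 0.40)/0.021546 = -0.521.

z = -0.521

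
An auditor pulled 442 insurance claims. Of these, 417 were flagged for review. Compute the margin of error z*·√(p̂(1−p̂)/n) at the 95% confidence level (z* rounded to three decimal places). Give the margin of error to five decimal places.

ME = 0.02154

The sample proportion is 417/442 = 0.94344.
Standard error of p̂: √(0.053362/442) = √0.000120728 = 0.010988.
z* = 1.960 at the 95% level.
Margin of error = z*·SE = 1.960 × 0.010988 = 0.02154.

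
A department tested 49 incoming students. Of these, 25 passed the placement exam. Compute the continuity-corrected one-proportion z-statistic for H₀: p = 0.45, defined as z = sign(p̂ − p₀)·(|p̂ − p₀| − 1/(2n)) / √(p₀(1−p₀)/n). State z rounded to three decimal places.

The sample proportion is 25/49 = 0.51020. p̂ − p₀ = 0.060204.
Continuity correction 1/(2n) = 1/98 = 0.010204.
Corrected numerator: |0.060204| − 0.010204 = 0.050000.
Under H₀, SE = √(p₀(1−p₀)/n) = √(0.45·0.55/49) = √0.005051020 = 0.071071.
z = (+)0.050000/0.071071 = 0.704.

z = 0.704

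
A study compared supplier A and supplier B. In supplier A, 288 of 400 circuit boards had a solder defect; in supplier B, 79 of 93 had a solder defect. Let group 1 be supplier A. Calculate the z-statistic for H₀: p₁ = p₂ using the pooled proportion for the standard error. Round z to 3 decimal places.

z = -2.578

p̂₁ = 288/400 = 0.72000, p̂₂ = 79/93 = 0.84946.
Pooling: p̂ = 367/493 = 0.74442.
SE = √[p̂(1−p̂)(1/n₁+1/n₂)] = √[0.74442·0.25558·(1/400+1/93)] ≈ 0.050214.
z = (p̂₁ − p̂₂)/SE = (0.72000 − 0.84946)/0.050214 = -0.12946/0.050214 = -2.578.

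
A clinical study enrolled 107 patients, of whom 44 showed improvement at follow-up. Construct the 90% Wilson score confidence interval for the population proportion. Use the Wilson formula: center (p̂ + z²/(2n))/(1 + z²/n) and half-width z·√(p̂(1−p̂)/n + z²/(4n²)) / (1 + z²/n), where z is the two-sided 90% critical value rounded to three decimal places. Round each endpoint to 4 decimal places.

p̂ = 44/107 = 0.41121; z = 1.645, so z² = 2.706025.
1 + z²/n = 1.025290.
Adjusted center: (0.41121 + z²/(2n))/1.025290 = 0.41340.
Radicand: p̂(1−p̂)/n + z²/(4n²) = 0.002262778 + 0.000059089 = 0.002321867.
Half-width = 1.645·√0.002321867/1.025290 = 0.07731.
So the interval runs from 0.3361 to 0.4907.

(0.3361, 0.4907)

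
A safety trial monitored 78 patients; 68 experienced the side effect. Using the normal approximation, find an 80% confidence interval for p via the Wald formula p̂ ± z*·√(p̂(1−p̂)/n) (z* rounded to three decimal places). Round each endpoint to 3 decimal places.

With x = 68 successes in n = 78, p̂ = 0.87179.
Standard error of p̂: √(0.111769/78) = √0.001432930 = 0.037854.
The 80% critical value is z* = 1.282.
Margin of error: 1.282 × 0.037854 = 0.04853.
So the interval runs from 0.823 to 0.920.

(0.823, 0.920)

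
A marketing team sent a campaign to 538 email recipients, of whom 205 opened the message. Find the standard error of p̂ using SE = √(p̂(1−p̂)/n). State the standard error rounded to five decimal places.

p̂ = 205/538 = 0.38104.
p̂(1−p̂) = 0.235849.
Dividing by n and taking the root: √0.000438381 = 0.02094.

SE = 0.02094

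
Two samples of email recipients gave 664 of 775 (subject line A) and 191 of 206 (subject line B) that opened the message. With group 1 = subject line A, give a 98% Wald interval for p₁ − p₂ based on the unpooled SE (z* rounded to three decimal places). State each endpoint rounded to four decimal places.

(-0.1217, -0.0191)

p̂₁ = 664/775 = 0.85677, p̂₂ = 191/206 = 0.92718; p̂₁ − p̂₂ = -0.07041.
Unpooled SE = √(p̂₁(1−p̂₁)/n₁ + p̂₂(1−p̂₂)/n₂) = √(0.000158338 + 0.000327735) = 0.022047.
z* = 2.326 at the 98% level. Margin = 2.326·0.022047 = 0.05128.
CI: -0.07041 ± 0.05128 = (-0.1217, -0.0191).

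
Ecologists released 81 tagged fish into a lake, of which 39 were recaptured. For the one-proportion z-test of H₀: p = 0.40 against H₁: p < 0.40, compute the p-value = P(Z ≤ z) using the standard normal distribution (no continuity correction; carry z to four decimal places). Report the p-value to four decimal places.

The sample proportion is 39/81 = 0.48148.
Null standard error: √(0.40·0.60/81) = √0.002962963 = 0.054433.
Test statistic (full precision, shown to 4 dp): z = (39/81 − 0.40)/SE₀ ≈ 1.4969.
From the standard normal, P(Z ≤ z) = 0.9328.

p-value = 0.9328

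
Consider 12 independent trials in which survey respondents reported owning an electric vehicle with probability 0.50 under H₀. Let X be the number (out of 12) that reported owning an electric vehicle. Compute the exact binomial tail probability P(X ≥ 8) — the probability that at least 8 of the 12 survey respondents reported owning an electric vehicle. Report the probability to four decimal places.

P = 0.1938

X ~ Binomial(n=12, p=0.50).
P(X ≥ 8) = Σ_{j=8}^{12} C(12,j)·0.50^j·0.50^{12−j}.
= 0.120850 + 0.053711 + 0.016113 + 0.002930 + 0.000244 = 0.1938.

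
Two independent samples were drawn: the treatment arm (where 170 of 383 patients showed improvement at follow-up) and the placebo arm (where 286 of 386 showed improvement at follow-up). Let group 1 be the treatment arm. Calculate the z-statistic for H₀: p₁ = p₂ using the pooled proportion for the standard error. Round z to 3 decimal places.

z = -8.384

Sample proportions: p̂₁ = 170/383 = 0.44386 and p̂₂ = 286/386 = 0.74093.
Pooled p̂ = (170+286)/(383+386) = 456/769 = 0.59298.
SE = √[p̂(1−p̂)(1/n₁+1/n₂)] = √[0.59298·0.40702·(1/383+1/386)] ≈ 0.035432.
z = -0.29707/0.035432 = -8.384.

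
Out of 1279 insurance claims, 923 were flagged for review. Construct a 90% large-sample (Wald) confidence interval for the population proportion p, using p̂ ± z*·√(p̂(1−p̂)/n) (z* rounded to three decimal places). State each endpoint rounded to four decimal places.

(0.7010, 0.7423)

The sample proportion is 923/1279 = 0.72166.
SE = √(p̂(1−p̂)/n) = √(0.200868/1279) = 0.012532.
For 90% confidence, z* = 1.645.
Margin of error: 1.645 × 0.012532 = 0.02062.
Interval: 0.72166 ± 0.02062 → (0.7010, 0.7423).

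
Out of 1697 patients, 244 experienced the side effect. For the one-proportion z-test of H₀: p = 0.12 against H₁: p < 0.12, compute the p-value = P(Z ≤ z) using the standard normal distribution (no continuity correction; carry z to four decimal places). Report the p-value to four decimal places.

Sample proportion p̂ = 244/1697 = 0.14378.
Under H₀, SE = √(p₀(1−p₀)/n) = √(0.12·0.88/1697) = √0.000062227 = 0.007888.
Test statistic (full precision, shown to 4 dp): z = (244/1697 − 0.12)/SE₀ ≈ 3.0149.
p-value = P(Z ≤ z) with z = 3.0149 → 0.9987.

p-value = 0.9987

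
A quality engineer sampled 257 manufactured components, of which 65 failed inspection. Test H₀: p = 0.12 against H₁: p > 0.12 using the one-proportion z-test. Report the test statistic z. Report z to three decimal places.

p̂ = 65/257 = 0.25292.
Under H₀, SE = √(p₀(1−p₀)/n) = √(0.12·0.88/257) = √0.000410895 = 0.020271.
Test statistic: z = 0.13292/0.020271 = 6.557.

z = 6.557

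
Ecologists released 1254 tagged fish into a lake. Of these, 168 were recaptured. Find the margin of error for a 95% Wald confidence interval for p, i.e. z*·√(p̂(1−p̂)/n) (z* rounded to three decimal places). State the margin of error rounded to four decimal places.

ME = 0.0189

The sample proportion is 168/1254 = 0.13397.
Standard error of p̂: √(0.116023/1254) = √0.000092522 = 0.009619.
z* = 1.960 at the 95% level.
Margin of error = z*·SE = 1.960 × 0.009619 = 0.0189.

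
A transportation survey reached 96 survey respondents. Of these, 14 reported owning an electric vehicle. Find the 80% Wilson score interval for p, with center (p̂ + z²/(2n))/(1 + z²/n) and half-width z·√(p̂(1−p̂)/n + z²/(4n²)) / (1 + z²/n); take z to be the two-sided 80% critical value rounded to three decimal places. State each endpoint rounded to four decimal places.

(0.1056, 0.1980)

Here p̂ = 14/96 = 0.14583 and z = 1.282 (z² = 1.643524).
Denominator 1 + z²/n = 1 + 1.643524/96 = 1.017120.
Center = (0.14583 + 0.008560)/1.017120 = 0.15179.
Radicand: p̂(1−p̂)/n + z²/(4n²) = 0.001297562 + 0.000044583 = 0.001342145.
Half-width = z·√(radicand)/denom = 1.282·0.036635/1.017120 = 0.04618.
So the interval runs from 0.1056 to 0.1980.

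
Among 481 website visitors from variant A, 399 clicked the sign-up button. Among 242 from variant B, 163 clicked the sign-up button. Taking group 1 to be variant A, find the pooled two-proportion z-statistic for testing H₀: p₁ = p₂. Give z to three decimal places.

z = 4.757

p̂₁ = 399/481 = 0.82952, p̂₂ = 163/242 = 0.67355.
Pooled p̂ = (399+163)/(481+242) = 562/723 = 0.77732.
Pooled SE = √[0.1730954·0.00621123] ≈ 0.032789.
z = 0.15597/0.032789 = 4.757.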